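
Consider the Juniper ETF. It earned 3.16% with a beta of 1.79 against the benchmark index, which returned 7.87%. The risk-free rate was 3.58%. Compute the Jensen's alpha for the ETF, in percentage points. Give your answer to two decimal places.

-8.10

CAPM expected return = Rf + β(Rm − Rf) = 3.58% + 1.79 × (7.87% − 3.58%) = 3.58 + 1.79 × 4.29 = 11.2591%
Jensen's α = Rp − E[R] = 3.16% − 11.2591% = -8.0991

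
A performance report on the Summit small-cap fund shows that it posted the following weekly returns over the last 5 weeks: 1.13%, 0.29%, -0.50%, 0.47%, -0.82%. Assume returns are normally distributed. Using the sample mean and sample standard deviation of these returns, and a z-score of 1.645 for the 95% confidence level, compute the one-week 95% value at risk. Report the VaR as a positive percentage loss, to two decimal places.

r̄ = (1.13 + 0.29 − 0.5 + 0.47 − 0.82) / 5 = 0.1140%
Σ(r − r̄)² = 2.4393; sample σ = √(2.4393/4) = 0.7809%
VaR = −(r̄ − z·σ) = −(0.1140 − 1.645 × 0.7809) = −(-1.1706) = 1.1706%

1.17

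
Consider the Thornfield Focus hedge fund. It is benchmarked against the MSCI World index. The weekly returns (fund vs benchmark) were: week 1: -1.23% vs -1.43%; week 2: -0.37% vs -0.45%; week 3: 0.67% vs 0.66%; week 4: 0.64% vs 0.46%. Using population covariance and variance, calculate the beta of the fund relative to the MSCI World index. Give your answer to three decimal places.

r̄p = -0.0725%,  r̄m = -0.1900%
Cov = Σ(rp − r̄p)(rm − r̄m) / 4 = 0.6517
Var(rm) = Σ(rm − r̄m)² / 4 = 0.6876
β = Cov / Var = 0.6517 / 0.6876 = 0.9478

0.948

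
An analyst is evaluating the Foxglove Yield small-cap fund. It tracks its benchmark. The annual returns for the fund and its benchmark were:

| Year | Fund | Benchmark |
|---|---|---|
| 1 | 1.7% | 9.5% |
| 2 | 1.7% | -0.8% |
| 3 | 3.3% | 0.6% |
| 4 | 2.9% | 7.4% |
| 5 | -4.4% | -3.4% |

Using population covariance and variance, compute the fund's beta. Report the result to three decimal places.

r̄p = 1.0400%,  r̄m = 2.6600%
Cov = Σ(rp − r̄p)(rm − r̄m) / 5 = 7.8716
Var(rm) = Σ(rm − r̄m)² / 5 = 24.4384
β = Cov / Var = 7.8716 / 24.4384 = 0.3221

0.322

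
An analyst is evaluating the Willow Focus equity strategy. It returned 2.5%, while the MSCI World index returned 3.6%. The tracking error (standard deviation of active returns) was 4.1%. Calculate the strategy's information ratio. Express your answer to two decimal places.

IR = (Rp − Rb) / TE = (2.5% − 3.6%) / 4.1% = -1.10% / 4.1% = -0.2683

-0.27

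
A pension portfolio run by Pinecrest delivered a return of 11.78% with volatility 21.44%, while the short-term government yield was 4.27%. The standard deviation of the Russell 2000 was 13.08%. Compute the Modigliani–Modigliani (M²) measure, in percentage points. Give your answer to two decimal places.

8.85

Sharpe = (Rp − Rf) / σp = (11.78% − 4.27%) / 21.44% = 0.3503
M² = Rf + Sharpe × σm = 4.27% + 0.3503 × 13.08% = 8.8519%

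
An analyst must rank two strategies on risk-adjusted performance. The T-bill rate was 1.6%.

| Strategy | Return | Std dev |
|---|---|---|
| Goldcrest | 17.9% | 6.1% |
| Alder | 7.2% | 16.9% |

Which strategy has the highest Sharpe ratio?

Goldcrest: Sharpe ratio = (17.9% − 1.6%) / 6.1% = 2.672
Alder: Sharpe ratio = (7.2% − 1.6%) / 16.9% = 0.331
Highest: Goldcrest (2.672).

Goldcrest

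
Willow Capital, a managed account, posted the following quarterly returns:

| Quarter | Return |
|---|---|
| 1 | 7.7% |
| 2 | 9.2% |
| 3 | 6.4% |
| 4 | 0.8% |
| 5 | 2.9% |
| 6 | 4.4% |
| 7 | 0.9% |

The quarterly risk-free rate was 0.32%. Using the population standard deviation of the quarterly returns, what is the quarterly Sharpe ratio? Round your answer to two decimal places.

1.41

μ = (7.7 + 9.2 + 6.4 + 0.8 + 2.9 + 4.4 + 0.9) / 7 = 4.6143%
Population std dev = √[65.0686 / 7] = 3.0489%
Sharpe = (μ − rf) / σ = (4.6143 − 0.32) / 3.0489 = 4.2943 / 3.0489 = 1.4085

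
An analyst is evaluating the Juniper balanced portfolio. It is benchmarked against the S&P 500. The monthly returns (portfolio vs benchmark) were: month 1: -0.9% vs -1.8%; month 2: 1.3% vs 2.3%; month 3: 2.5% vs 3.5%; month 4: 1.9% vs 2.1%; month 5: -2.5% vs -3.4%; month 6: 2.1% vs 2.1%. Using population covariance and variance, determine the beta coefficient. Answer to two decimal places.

0.72

r̄p = 0.7333%,  r̄m = 0.8000%
Cov = Σ(rp − r̄p)(rm − r̄m) / 6 = 4.4567
Var(rm) = Σ(rm − r̄m)² / 6 = 6.2200
β = Cov / Var = 4.4567 / 6.2200 = 0.7165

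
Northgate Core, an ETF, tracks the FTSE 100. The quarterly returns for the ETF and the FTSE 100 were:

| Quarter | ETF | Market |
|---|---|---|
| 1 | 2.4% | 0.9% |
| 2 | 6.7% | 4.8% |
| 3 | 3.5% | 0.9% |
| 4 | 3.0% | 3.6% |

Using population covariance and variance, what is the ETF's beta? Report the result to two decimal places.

0.73

r̄p = 3.9000%,  r̄m = 2.5500%
Cov = Σ(rp − r̄p)(rm − r̄m) / 4 = 2.1225
Var(rm) = Σ(rm − r̄m)² / 4 = 2.9025
β = Cov / Var = 2.1225 / 2.9025 = 0.7313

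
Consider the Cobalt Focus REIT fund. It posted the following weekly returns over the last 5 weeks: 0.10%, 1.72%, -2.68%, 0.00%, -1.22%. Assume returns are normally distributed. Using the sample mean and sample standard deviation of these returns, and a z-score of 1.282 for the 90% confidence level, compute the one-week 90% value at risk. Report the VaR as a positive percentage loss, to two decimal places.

r̄ = (0.1 + 1.72 − 2.68 + 0 − 1.22) / 5 = -0.4160%
Sample σ = √[Σ(r − r̄)² / 4] = √[10.7739 / 4] = √2.6935 = 1.6412%
VaR = −(r̄ − z·σ) = −(-0.4160 − 1.282 × 1.6412) = −(-2.5200) = 2.5200%

2.52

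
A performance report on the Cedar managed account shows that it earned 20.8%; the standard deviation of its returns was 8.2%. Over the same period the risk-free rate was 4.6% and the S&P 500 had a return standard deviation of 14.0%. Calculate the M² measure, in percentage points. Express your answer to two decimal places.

32.26

Sharpe = (Rp − Rf) / σp = (20.8% − 4.6%) / 8.2% = 1.9756
M² = Rf + Sharpe × σm = 4.6% + 1.9756 × 14.0% = 32.2584%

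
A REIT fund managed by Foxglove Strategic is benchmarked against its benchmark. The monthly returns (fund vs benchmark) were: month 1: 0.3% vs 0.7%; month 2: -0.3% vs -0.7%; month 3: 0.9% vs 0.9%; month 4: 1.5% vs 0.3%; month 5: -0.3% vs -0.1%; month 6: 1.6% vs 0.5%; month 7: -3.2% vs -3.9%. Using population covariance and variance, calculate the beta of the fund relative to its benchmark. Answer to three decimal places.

0.913

r̄p = 0.0714%,  r̄m = -0.3286%
Cov = Σ(rp − r̄p)(rm − r̄m) / 7 = 2.1649
Var(rm) = Σ(rm − r̄m)² / 7 = 2.3706
β = Cov / Var = 2.1649 / 2.3706 = 0.9132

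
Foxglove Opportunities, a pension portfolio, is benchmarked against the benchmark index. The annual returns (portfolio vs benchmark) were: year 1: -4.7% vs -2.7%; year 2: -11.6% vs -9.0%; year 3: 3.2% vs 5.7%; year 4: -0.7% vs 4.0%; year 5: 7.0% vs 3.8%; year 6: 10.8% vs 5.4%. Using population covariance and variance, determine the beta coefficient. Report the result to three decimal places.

1.238

r̄p = 0.6667%,  r̄m = 1.2000%
Cov = Σ(rp − r̄p)(rm − r̄m) / 6 = 35.4417
Var(rm) = Σ(rm − r̄m)² / 6 = 28.6233
β = Cov / Var = 35.4417 / 28.6233 = 1.2382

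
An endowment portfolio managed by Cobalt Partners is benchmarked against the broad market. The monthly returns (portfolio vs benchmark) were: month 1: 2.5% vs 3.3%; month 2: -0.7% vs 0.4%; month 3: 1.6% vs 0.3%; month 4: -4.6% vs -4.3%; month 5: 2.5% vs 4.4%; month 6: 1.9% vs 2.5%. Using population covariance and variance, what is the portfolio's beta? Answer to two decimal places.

r̄p = 0.5333%,  r̄m = 1.1000%
Cov = Σ(rp − r̄p)(rm − r̄m) / 6 = 6.7433
Var(rm) = Σ(rm − r̄m)² / 6 = 7.9967
β = Cov / Var = 6.7433 / 7.9967 = 0.8433

0.84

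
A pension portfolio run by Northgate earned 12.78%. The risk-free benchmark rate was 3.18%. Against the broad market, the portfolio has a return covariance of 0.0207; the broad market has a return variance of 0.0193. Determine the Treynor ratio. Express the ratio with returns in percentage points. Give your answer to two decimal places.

β = Cov / Var = 0.0207 / 0.0193 = 1.0725
Treynor = (Rp − Rf) / β = (12.78% − 3.18%) / 1.0725 = 9.60 / 1.0725 = 8.9510

8.95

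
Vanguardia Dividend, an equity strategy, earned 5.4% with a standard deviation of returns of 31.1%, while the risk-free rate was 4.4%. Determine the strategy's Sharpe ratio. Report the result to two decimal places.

0.03

Sharpe = (Rp − Rf) / σp = (5.4% − 4.4%) / 31.1% = 1.00% / 31.1% = 0.0322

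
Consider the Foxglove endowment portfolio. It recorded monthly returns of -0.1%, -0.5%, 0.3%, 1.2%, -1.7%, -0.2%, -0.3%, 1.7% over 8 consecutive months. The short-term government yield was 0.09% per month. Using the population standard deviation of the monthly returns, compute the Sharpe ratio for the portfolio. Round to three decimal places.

-0.041

r̄ = (-0.1 − 0.5 + 0.3 + 1.2 − 1.7 − 0.2 − 0.3 + 1.7) / 8 = 0.40 / 8 = 0.0500%
Σ(r − r̄)² = (-0.1 − 0.0500)² + (-0.5 − 0.0500)² + (0.3 − 0.0500)² + … = 7.6800
population σ = √(7.6800 / 8) = √0.9600 = 0.9798%
Sharpe = (r̄ − rf) / σ = (0.0500 − 0.09) / 0.9798 = -0.0400 / 0.9798 = -0.0408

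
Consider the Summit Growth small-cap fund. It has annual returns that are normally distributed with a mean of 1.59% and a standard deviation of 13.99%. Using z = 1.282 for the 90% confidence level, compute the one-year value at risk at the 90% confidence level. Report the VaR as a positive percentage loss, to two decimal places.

VaR (as % loss) = −(μ − z·σ) = −(1.59% − 1.282 × 13.99%) = −(-16.34518%) = 16.34518%

16.35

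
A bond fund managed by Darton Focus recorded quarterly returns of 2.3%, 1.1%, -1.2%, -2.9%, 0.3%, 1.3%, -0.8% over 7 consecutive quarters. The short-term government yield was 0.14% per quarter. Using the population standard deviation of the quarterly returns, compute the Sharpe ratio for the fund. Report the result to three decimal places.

r̄ = (2.3 + 1.1 − 1.2 − 2.9 + 0.3 + 1.3 − 0.8) / 7 = 0.0143%
Σ(r − r̄)² = 18.7686; population σ = √(18.7686/7) = 1.6374%
Sharpe = (r̄ − rf) / σ = (0.0143 − 0.14) / 1.6374 = -0.1257 / 1.6374 = -0.0768

-0.077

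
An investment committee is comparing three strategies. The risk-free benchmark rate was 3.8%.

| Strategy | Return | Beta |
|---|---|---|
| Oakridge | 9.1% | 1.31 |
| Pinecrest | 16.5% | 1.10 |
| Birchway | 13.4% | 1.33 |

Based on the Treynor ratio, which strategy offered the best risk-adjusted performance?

Oakridge: Treynor = (9.1% − 3.8%) / 1.31 = 4.046
Pinecrest: Treynor = (16.5% − 3.8%) / 1.10 = 11.545
Birchway: Treynor = (13.4% − 3.8%) / 1.33 = 7.218
Highest: Pinecrest (11.545).

Pinecrest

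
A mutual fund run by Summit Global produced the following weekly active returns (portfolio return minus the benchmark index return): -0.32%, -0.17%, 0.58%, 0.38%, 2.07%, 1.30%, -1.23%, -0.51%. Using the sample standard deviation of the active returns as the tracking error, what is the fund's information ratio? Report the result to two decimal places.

r̄ = (-0.32 − 0.17 + 0.58 + 0.38 + 2.07 + 1.3 − 1.23 − 0.51) / 8 = 0.2625%
Σ(r − r̄)² = 7.8088; sample σ = √(7.8088/7) = 1.0562%
IR = r̄ / tracking error = 0.2625 / 1.0562 = 0.2485

0.25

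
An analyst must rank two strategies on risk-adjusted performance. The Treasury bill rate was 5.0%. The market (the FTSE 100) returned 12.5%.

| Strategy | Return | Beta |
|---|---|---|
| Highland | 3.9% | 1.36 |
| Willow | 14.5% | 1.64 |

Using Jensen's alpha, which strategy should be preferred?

Highland: α = 3.9% − [5.0% + 1.36 × (12.5% − 5.0%)] = -11.300
Willow: α = 14.5% − [5.0% + 1.64 × (12.5% − 5.0%)] = -2.800
Highest: Willow (-2.800).

Willow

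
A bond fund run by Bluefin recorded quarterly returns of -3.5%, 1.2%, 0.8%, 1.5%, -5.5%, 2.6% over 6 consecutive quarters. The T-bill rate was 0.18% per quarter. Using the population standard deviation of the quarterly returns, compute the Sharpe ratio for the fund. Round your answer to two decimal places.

μ = (-3.5 + 1.2 + 0.8 + 1.5 − 5.5 + 2.6) / 6 = -0.4833%
Σ(r − μ)² = 52.1883; population σ = √(52.1883/6) = 2.9492%
Sharpe = (μ − rf) / σ = (-0.4833 − 0.18) / 2.9492 = -0.6633 / 2.9492 = -0.2249

-0.22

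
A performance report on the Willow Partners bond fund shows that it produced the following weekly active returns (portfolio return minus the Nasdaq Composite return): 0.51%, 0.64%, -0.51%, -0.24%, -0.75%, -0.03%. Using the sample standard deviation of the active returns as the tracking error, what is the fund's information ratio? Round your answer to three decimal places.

-0.115

r̄ = (0.51 + 0.64 − 0.51 − 0.24 − 0.75 − 0.03) / 6 = -0.0633%
Σ(r − r̄)² = (0.51 − (-0.0633))² + (0.64 − (-0.0633))² + (-0.51 − (-0.0633))² + … = 1.5267
σ = √[1.5267 / 5] = 0.5526%
IR = r̄ / tracking error = -0.0633 / 0.5526 = -0.1145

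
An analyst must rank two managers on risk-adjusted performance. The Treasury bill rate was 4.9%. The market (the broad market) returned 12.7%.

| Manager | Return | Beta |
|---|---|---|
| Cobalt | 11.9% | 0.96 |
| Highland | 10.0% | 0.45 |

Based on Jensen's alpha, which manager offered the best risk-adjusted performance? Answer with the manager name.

Highland

Cobalt: α = 11.9% − [4.9% + 0.96 × (12.7% − 4.9%)] = -0.488
Highland: α = 10.0% − [4.9% + 0.45 × (12.7% − 4.9%)] = 1.590
Highest: Highland (1.590).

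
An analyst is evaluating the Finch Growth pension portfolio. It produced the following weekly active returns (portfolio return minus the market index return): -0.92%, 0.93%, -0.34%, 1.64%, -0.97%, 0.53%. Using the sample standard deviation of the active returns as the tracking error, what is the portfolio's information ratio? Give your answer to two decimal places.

0.14

Mean return r̄ = 0.870 / 6 = 0.1450%
Σ(r − r̄)² = (-0.92 − 0.1450)² + (0.93 − 0.1450)² + (-0.34 − 0.1450)² + … = 5.6122
sample σ = √(5.6122 / 5) = √1.1224 = 1.0594%
IR = r̄ / tracking error = 0.1450 / 1.0594 = 0.1369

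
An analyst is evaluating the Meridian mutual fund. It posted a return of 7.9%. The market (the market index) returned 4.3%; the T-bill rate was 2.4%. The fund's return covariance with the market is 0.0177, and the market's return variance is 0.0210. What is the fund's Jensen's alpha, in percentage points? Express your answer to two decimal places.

3.90

β = Cov / Var = 0.0177 / 0.0210 = 0.8429
E[R] = Rf + β(Rm − Rf) = 2.4% + 0.8429 × (4.3% − 2.4%) = 4.0015%
α = Rp − E[R] = 7.9% − 4.0015% = 3.8985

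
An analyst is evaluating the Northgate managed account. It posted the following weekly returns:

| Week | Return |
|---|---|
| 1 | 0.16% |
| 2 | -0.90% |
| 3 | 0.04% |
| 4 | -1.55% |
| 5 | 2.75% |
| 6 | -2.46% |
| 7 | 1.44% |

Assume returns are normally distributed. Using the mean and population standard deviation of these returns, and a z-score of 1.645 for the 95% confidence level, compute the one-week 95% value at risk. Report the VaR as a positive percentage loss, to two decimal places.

r̄ = (0.16 − 0.9 + 0.04 − 1.55 + 2.75 − 2.46 + 1.44) / 7 = -0.0743%
Population σ = √[Σ(r − r̄)² / 7] = √[18.8888 / 7] = √2.6984 = 1.6427%
VaR = −(r̄ − z·σ) = −(-0.0743 − 1.645 × 1.6427) = −(-2.7765) = 2.7765%

2.78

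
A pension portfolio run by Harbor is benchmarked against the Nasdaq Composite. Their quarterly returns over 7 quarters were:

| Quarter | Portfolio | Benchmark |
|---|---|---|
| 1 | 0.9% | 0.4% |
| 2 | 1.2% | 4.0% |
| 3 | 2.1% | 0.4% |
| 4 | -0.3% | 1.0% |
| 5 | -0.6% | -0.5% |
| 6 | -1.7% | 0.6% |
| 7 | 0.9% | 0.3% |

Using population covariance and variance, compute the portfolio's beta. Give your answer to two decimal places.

0.24

r̄p = 0.3571%,  r̄m = 0.8857%
Cov = Σ(rp − r̄p)(rm − r̄m) / 7 = 0.4337
Var(rm) = Σ(rm − r̄m)² / 7 = 1.7898
β = Cov / Var = 0.4337 / 1.7898 = 0.2423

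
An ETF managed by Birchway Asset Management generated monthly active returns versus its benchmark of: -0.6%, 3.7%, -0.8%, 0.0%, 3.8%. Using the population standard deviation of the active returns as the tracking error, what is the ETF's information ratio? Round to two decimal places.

0.59

r̄ = (-0.6 + 3.7 − 0.8 + 0 + 3.8) / 5 = 6.10 / 5 = 1.2200%
Population std dev = √[21.6880 / 5] = 2.0827%
IR = r̄ / tracking error = 1.2200 / 2.0827 = 0.5858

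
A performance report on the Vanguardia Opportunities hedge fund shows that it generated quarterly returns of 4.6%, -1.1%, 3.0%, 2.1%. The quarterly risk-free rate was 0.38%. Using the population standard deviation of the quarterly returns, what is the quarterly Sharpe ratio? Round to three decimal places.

0.851

Mean return μ = 8.60 / 4 = 2.1500%
Population std dev = √[17.2900 / 4] = 2.0791%
Sharpe = (μ − rf) / σ = (2.1500 − 0.38) / 2.0791 = 1.7700 / 2.0791 = 0.8513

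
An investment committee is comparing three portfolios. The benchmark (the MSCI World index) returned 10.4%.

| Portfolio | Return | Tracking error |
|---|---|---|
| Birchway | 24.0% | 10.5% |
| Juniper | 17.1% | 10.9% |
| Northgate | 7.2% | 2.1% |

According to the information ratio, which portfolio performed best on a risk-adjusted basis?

Birchway: IR = (24.0% − 10.4%) / 10.5% = 1.295
Juniper: IR = (17.1% − 10.4%) / 10.9% = 0.615
Northgate: IR = (7.2% − 10.4%) / 2.1% = -1.524
Highest: Birchway (1.295).

Birchway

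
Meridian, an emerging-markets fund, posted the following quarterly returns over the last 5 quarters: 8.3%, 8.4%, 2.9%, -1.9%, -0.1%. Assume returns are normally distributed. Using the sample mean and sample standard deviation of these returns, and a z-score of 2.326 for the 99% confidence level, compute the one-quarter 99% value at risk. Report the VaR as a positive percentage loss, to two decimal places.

Mean return μ = 17.60 / 5 = 3.5200%
Sample std dev = √[89.5280 / 4] = 4.7310%
VaR = −(μ − z·σ) = −(3.5200 − 2.326 × 4.7310) = −(-7.4843) = 7.4843%

7.48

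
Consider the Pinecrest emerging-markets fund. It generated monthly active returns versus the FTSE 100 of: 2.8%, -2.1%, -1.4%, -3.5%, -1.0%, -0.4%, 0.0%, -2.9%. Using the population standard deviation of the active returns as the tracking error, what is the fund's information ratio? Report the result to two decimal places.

-0.58

μ = (2.8 − 2.1 − 1.4 − 3.5 − 1 − 0.4 + 0 − 2.9) / 8 = -8.50 / 8 = -1.0625%
Σ(r − μ)² = 26.9988; population σ = √(26.9988/8) = 1.8371%
IR = μ / tracking error = -1.0625 / 1.8371 = -0.5784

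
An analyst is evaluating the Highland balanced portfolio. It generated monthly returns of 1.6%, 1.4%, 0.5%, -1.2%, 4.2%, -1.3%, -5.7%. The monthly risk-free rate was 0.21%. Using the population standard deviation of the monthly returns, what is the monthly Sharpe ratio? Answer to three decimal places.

Mean return r̄ = -0.50 / 7 = -0.0714%
Population std dev = √[57.9943 / 7] = 2.8784%
Sharpe = (r̄ − rf) / σ = (-0.0714 − 0.21) / 2.8784 = -0.2814 / 2.8784 = -0.0978

-0.098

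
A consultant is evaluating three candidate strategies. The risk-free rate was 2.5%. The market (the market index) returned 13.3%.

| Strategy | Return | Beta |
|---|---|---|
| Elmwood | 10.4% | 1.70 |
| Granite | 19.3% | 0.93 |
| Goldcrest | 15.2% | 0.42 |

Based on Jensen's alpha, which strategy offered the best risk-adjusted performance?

Goldcrest

Elmwood: α = 10.4% − [2.5% + 1.70 × (13.3% − 2.5%)] = -10.460
Granite: α = 19.3% − [2.5% + 0.93 × (13.3% − 2.5%)] = 6.756
Goldcrest: α = 15.2% − [2.5% + 0.42 × (13.3% − 2.5%)] = 8.164
Highest: Goldcrest (8.164).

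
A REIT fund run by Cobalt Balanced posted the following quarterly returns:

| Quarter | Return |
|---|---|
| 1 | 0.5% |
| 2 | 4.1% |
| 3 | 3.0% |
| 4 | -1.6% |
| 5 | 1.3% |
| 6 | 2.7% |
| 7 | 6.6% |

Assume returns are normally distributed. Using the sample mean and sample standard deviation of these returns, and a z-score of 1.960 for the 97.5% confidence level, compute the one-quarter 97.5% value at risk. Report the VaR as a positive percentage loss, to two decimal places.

r̄ = (0.5 + 4.1 + 3 − 1.6 + 1.3 + 2.7 + 6.6) / 7 = 2.3714%
Σ(r − r̄)² = (0.5 − 2.3714)² + (4.1 − 2.3714)² + (3 − 2.3714)² + … = 41.7943
sample σ = √(41.7943 / 6) = √6.9657 = 2.6393%
VaR = −(r̄ − z·σ) = −(2.3714 − 1.960 × 2.6393) = −(-2.8016) = 2.8016%

2.80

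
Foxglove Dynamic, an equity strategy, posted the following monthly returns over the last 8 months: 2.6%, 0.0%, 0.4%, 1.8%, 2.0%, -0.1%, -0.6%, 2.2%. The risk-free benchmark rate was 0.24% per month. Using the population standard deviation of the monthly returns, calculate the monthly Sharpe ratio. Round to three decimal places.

0.688

r̄ = (2.6 + 0 + 0.4 + 1.8 + 2 − 0.1 − 0.6 + 2.2) / 8 = 8.30 / 8 = 1.0375%
Σ(r − r̄)² = 10.7588; population σ = √(10.7588/8) = 1.1597%
Sharpe = (r̄ − rf) / σ = (1.0375 − 0.24) / 1.1597 = 0.7975 / 1.1597 = 0.6877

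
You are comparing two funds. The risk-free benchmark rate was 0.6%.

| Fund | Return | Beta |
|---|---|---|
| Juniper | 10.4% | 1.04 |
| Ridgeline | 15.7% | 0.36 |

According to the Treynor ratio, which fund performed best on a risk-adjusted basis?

Juniper: Treynor = (10.4% − 0.6%) / 1.04 = 9.423
Ridgeline: Treynor = (15.7% − 0.6%) / 0.36 = 41.944
Highest: Ridgeline (41.944).

Ridgeline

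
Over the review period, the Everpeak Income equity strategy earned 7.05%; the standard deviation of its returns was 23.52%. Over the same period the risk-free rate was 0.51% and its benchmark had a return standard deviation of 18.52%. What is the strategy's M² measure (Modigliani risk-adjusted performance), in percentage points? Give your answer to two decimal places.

Sharpe = (Rp − Rf) / σp = (7.05% − 0.51%) / 23.52% = 0.2781
M² = Rf + Sharpe × σm = 0.51% + 0.2781 × 18.52% = 5.6604%

5.66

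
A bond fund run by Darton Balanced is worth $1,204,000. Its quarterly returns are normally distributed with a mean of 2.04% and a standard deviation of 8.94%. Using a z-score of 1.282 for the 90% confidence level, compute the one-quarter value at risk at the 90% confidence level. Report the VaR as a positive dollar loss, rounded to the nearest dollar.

Return at the 90% tail: μ − z·σ = 2.04% − 1.282 × 8.94% = 2.04 − 11.46108 = -9.42108%
VaR = −(-9.42108%) × $1,204,000 = 9.42108% × $1,204,000 = $113,430

$113,430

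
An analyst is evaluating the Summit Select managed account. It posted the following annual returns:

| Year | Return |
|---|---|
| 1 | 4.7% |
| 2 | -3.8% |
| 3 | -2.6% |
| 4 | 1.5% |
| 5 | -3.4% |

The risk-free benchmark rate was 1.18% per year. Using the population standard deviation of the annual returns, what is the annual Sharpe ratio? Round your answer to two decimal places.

r̄ = (4.7 − 3.8 − 2.6 + 1.5 − 3.4) / 5 = -3.60 / 5 = -0.7200%
Σ(r − r̄)² = (4.7 − (-0.7200))² + (-3.8 − (-0.7200))² + … = 54.5080
σ = √[54.5080 / 5] = 3.3018%
Sharpe = (r̄ − rf) / σ = (-0.7200 − 1.18) / 3.3018 = -1.9000 / 3.3018 = -0.5754

-0.58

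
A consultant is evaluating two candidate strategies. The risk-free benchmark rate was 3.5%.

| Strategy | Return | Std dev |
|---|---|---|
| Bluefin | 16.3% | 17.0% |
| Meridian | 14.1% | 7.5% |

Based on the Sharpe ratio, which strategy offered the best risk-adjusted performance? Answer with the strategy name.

Meridian

Bluefin: Sharpe ratio = (16.3% − 3.5%) / 17.0% = 0.753
Meridian: Sharpe ratio = (14.1% − 3.5%) / 7.5% = 1.413
Highest: Meridian (1.413).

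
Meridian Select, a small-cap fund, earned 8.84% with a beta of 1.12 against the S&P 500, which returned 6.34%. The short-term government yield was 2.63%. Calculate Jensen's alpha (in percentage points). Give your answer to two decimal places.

CAPM expected return = Rf + β(Rm − Rf) = 2.63% + 1.12 × (6.34% − 2.63%) = 2.63 + 1.12 × 3.71 = 6.7852%
Jensen's α = Rp − E[R] = 8.84% − 6.7852% = 2.0548

2.05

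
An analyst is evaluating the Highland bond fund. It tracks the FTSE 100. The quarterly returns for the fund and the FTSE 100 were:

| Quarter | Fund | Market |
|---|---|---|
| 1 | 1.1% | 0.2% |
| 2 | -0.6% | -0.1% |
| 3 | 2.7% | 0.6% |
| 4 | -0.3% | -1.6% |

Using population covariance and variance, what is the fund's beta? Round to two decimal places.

r̄p = 0.7250%,  r̄m = -0.2250%
Cov = Σ(rp − r̄p)(rm − r̄m) / 4 = 0.7581
Var(rm) = Σ(rm − r̄m)² / 4 = 0.6919
β = Cov / Var = 0.7581 / 0.6919 = 1.0957

1.10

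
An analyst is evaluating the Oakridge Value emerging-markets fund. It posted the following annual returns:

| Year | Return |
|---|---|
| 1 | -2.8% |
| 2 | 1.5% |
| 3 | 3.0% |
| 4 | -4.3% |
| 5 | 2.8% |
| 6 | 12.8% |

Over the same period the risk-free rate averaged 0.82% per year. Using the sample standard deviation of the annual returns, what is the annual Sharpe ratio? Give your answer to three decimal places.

r̄ = (-2.8 + 1.5 + 3 − 4.3 + 2.8 + 12.8) / 6 = 13.00 / 6 = 2.1667%
Σ(r − r̄)² = (-2.8 − 2.1667)² + (1.5 − 2.1667)² + (3 − 2.1667)² + … = 181.0933
σ = √[181.0933 / 5] = 6.0182%
Sharpe = (r̄ − rf) / σ = (2.1667 − 0.82) / 6.0182 = 1.3467 / 6.0182 = 0.2238

0.224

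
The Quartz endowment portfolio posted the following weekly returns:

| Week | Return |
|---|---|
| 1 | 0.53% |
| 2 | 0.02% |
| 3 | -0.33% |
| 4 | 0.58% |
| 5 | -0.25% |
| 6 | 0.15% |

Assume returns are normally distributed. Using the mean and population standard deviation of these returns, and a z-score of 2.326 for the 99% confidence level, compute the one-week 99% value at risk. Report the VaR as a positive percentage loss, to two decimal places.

r̄ = (0.53 + 0.02 − 0.33 + 0.58 − 0.25 + 0.15) / 6 = 0.700 / 6 = 0.1167%
Σ(r − r̄)² = (0.53 − 0.1167)² + (0.02 − 0.1167)² + … = 0.7299
population σ = √(0.7299 / 6) = √0.1217 = 0.3489%
VaR = −(r̄ − z·σ) = −(0.1167 − 2.326 × 0.3489) = −(-0.6948) = 0.6948%

0.69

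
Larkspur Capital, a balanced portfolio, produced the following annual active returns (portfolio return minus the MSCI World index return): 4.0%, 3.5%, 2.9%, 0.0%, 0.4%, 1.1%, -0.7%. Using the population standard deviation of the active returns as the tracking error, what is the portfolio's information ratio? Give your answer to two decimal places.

Mean return μ = 11.20 / 7 = 1.6000%
Population σ = √[Σ(r − μ)² / 7] = √[20.6000 / 7] = √2.9429 = 1.7155%
IR = μ / tracking error = 1.6000 / 1.7155 = 0.9327

0.93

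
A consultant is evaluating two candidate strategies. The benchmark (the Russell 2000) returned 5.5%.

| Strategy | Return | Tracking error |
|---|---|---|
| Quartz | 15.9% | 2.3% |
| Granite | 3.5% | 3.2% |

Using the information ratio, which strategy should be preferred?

Quartz

Quartz: IR = (15.9% − 5.5%) / 2.3% = 4.522
Granite: IR = (3.5% − 5.5%) / 3.2% = -0.625
Highest: Quartz (4.522).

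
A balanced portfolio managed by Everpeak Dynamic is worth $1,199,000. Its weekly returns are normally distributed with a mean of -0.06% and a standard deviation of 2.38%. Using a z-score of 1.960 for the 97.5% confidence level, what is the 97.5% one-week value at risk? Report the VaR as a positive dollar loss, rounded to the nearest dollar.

$56,650

Return at the 97.5% tail: μ − z·σ = -0.06% − 1.960 × 2.38% = -0.06 − 4.6648 = -4.7248%
VaR = −(-4.7248%) × $1,199,000 = 4.7248% × $1,199,000 = $56,650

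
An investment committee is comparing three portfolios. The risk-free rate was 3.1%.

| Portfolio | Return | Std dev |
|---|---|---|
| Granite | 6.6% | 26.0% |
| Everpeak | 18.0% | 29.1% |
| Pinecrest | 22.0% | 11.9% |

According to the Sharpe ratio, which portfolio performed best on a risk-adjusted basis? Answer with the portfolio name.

Granite: Sharpe ratio = (6.6% − 3.1%) / 26.0% = 0.135
Everpeak: Sharpe ratio = (18.0% − 3.1%) / 29.1% = 0.512
Pinecrest: Sharpe ratio = (22.0% − 3.1%) / 11.9% = 1.588
Highest: Pinecrest (1.588).

Pinecrest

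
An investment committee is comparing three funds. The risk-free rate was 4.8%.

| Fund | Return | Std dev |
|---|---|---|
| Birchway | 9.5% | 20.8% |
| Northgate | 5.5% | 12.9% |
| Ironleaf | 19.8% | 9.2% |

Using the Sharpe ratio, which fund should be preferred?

Birchway: Sharpe ratio = (9.5% − 4.8%) / 20.8% = 0.226
Northgate: Sharpe ratio = (5.5% − 4.8%) / 12.9% = 0.054
Ironleaf: Sharpe ratio = (19.8% − 4.8%) / 9.2% = 1.630
Highest: Ironleaf (1.630).

Ironleaf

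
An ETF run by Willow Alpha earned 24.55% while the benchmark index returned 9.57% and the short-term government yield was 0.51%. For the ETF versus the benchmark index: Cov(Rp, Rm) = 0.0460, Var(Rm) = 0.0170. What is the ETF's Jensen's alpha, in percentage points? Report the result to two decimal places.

-0.48

β = Cov / Var = 0.0460 / 0.0170 = 2.7059
E[R] = Rf + β(Rm − Rf) = 0.51% + 2.7059 × (9.57% − 0.51%) = 25.0255%
α = Rp − E[R] = 24.55% − 25.0255% = -0.4755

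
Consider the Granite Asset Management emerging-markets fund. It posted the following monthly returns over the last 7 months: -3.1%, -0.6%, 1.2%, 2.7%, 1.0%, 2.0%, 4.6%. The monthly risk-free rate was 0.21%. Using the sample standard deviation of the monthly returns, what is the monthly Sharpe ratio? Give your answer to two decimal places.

0.37

r̄ = (-3.1 − 0.6 + 1.2 + 2.7 + 1 + 2 + 4.6) / 7 = 7.80 / 7 = 1.1143%
Σ(r − r̄)² = (-3.1 − 1.1143)² + (-0.6 − 1.1143)² + (1.2 − 1.1143)² + … = 36.1686
σ = √[36.1686 / 6] = 2.4552%
Sharpe = (r̄ − rf) / σ = (1.1143 − 0.21) / 2.4552 = 0.9043 / 2.4552 = 0.3683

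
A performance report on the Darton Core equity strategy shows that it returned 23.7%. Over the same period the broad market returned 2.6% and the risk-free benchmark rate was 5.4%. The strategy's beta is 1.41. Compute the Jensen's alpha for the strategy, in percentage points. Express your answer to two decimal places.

CAPM expected return = Rf + β(Rm − Rf) = 5.4% + 1.41 × (2.6% − 5.4%) = 5.4 + 1.41 × -2.80 = 1.4520%
Jensen's α = Rp − E[R] = 23.7% − 1.4520% = 22.2480

22.25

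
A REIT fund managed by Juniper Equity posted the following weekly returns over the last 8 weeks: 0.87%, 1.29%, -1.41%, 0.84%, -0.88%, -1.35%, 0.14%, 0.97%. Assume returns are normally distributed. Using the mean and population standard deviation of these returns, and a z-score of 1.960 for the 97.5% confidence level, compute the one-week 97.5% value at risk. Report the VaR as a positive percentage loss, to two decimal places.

1.98

r̄ = (0.87 + 1.29 − 1.41 + 0.84 − 0.88 − 1.35 + 0.14 + 0.97) / 8 = 0.0588%
Σ(r − r̄)² = (0.87 − 0.0588)² + (1.29 − 0.0588)² + … = 8.6445
σ = √[8.6445 / 8] = 1.0395%
VaR = −(r̄ − z·σ) = −(0.0588 − 1.960 × 1.0395) = −(-1.9786) = 1.9786%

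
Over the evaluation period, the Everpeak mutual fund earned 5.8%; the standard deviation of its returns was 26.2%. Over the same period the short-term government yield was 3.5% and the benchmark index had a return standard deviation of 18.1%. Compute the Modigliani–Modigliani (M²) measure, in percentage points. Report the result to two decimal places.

Sharpe = (Rp − Rf) / σp = (5.8% − 3.5%) / 26.2% = 0.0878
M² = Rf + Sharpe × σm = 3.5% + 0.0878 × 18.1% = 5.0892%

5.09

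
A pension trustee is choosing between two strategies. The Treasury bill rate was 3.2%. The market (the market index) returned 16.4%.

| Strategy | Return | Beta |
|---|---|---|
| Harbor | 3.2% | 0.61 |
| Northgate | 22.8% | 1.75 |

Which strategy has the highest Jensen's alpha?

Northgate

Harbor: α = 3.2% − [3.2% + 0.61 × (16.4% − 3.2%)] = -8.052
Northgate: α = 22.8% − [3.2% + 1.75 × (16.4% − 3.2%)] = -3.500
Highest: Northgate (-3.500).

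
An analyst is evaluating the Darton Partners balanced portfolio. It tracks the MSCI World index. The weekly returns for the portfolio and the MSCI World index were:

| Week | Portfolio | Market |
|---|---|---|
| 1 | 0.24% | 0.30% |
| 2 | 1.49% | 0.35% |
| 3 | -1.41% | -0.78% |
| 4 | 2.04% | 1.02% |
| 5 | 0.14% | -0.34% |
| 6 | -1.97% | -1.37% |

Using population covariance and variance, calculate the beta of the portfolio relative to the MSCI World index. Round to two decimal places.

1.74

r̄p = 0.0883%,  r̄m = -0.1367%
Cov = Σ(rp − r̄p)(rm − r̄m) / 6 = 1.0830
Var(rm) = Σ(rm − r̄m)² / 6 = 0.6236
β = Cov / Var = 1.0830 / 0.6236 = 1.7367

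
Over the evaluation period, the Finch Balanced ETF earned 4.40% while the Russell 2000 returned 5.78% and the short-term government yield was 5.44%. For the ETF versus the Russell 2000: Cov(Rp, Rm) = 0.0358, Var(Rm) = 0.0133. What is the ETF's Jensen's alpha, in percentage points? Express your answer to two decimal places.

-1.96

β = Cov / Var = 0.0358 / 0.0133 = 2.6917
E[R] = Rf + β(Rm − Rf) = 5.44% + 2.6917 × (5.78% − 5.44%) = 6.3552%
α = Rp − E[R] = 4.40% − 6.3552% = -1.9552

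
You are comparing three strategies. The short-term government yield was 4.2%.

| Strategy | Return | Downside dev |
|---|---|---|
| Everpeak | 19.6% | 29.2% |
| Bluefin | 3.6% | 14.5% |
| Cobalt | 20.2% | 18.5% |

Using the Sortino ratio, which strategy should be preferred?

Cobalt

Everpeak: Sortino ratio = (19.6% − 4.2%) / 29.2% = 0.527
Bluefin: Sortino ratio = (3.6% − 4.2%) / 14.5% = -0.041
Cobalt: Sortino ratio = (20.2% − 4.2%) / 18.5% = 0.865
Highest: Cobalt (0.865).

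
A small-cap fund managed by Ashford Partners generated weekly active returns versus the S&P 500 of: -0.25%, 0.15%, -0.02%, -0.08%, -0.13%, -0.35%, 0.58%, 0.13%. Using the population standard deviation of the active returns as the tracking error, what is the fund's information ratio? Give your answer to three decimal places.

μ = (-0.25 + 0.15 − 0.02 − 0.08 − 0.13 − 0.35 + 0.58 + 0.13) / 8 = 0.030 / 8 = 0.0038%
Population std dev = √[0.5844 / 8] = 0.2703%
IR = μ / tracking error = 0.0038 / 0.2703 = 0.0141

0.014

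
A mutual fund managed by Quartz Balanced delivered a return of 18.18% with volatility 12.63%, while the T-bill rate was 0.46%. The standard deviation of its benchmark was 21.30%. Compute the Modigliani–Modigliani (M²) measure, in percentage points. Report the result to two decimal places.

Sharpe = (Rp − Rf) / σp = (18.18% − 0.46%) / 12.63% = 1.4030
M² = Rf + Sharpe × σm = 0.46% + 1.4030 × 21.30% = 30.3439%

30.34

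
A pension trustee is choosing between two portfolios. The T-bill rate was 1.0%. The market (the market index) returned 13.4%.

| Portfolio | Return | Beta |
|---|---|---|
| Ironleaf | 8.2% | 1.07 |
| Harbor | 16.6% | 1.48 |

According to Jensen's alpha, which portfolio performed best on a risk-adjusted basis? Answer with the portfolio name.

Harbor

Ironleaf: α = 8.2% − [1.0% + 1.07 × (13.4% − 1.0%)] = -6.068
Harbor: α = 16.6% − [1.0% + 1.48 × (13.4% − 1.0%)] = -2.752
Highest: Harbor (-2.752).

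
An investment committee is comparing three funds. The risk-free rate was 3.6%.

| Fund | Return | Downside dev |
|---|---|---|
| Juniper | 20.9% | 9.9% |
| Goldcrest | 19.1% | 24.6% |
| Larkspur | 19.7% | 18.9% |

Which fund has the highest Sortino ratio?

Juniper: Sortino ratio = (20.9% − 3.6%) / 9.9% = 1.747
Goldcrest: Sortino ratio = (19.1% − 3.6%) / 24.6% = 0.630
Larkspur: Sortino ratio = (19.7% − 3.6%) / 18.9% = 0.852
Highest: Juniper (1.747).

Juniper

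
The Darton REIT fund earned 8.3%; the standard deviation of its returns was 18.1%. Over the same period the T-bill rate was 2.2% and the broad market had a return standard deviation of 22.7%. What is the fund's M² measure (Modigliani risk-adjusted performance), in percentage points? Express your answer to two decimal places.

9.85

Sharpe = (Rp − Rf) / σp = (8.3% − 2.2%) / 18.1% = 0.3370
M² = Rf + Sharpe × σm = 2.2% + 0.3370 × 22.7% = 9.8499%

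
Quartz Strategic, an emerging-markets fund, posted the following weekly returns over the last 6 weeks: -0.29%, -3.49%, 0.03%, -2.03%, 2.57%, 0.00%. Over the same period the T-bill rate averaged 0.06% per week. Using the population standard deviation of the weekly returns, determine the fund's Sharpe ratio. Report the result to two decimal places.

-0.32

r̄ = (-0.29 − 3.49 + 0.03 − 2.03 + 2.57 + 0) / 6 = -0.5350%
Σ(r − r̄)² = 21.2736; population σ = √(21.2736/6) = 1.8830%
Sharpe = (r̄ − rf) / σ = (-0.5350 − 0.06) / 1.8830 = -0.5950 / 1.8830 = -0.3160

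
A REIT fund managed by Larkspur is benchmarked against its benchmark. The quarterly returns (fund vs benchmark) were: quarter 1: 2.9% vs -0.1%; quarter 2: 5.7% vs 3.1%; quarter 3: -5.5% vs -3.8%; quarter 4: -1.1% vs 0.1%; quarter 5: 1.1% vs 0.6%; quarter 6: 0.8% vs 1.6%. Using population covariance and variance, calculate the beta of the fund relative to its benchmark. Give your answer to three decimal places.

r̄p = 0.6500%,  r̄m = 0.2500%
Cov = Σ(rp − r̄p)(rm − r̄m) / 6 = 6.5225
Var(rm) = Σ(rm − r̄m)² / 6 = 4.4358
β = Cov / Var = 6.5225 / 4.4358 = 1.4704

1.470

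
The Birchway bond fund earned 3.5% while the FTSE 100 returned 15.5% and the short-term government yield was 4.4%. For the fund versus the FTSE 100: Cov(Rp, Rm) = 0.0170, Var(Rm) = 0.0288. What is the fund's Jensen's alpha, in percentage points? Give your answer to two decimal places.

-7.45

β = Cov / Var = 0.0170 / 0.0288 = 0.5903
E[R] = Rf + β(Rm − Rf) = 4.4% + 0.5903 × (15.5% − 4.4%) = 10.9523%
α = Rp − E[R] = 3.5% − 10.9523% = -7.4523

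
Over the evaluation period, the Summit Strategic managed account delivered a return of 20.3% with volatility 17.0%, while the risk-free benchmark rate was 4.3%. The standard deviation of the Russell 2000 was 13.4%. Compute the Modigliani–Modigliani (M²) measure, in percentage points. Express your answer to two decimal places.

Sharpe = (Rp − Rf) / σp = (20.3% − 4.3%) / 17.0% = 0.9412
M² = Rf + Sharpe × σm = 4.3% + 0.9412 × 13.4% = 16.9121%

16.91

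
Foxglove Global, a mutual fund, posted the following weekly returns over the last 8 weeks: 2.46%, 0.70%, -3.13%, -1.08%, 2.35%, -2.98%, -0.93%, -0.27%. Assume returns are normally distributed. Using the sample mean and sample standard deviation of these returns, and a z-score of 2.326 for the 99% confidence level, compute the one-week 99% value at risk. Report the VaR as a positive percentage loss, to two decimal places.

5.32

μ = (2.46 + 0.7 − 3.13 − 1.08 + 2.35 − 2.98 − 0.93 − 0.27) / 8 = -0.3600%
Sample σ = √[Σ(r − μ)² / 7] = √[31.8088 / 7] = √4.5441 = 2.1317%
VaR = −(μ − z·σ) = −(-0.3600 − 2.326 × 2.1317) = −(-5.3183) = 5.3183%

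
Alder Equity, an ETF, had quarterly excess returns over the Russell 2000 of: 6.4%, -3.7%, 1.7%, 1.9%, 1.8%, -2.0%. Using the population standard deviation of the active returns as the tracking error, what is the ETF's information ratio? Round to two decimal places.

0.32

r̄ = (6.4 − 3.7 + 1.7 + 1.9 + 1.8 − 2) / 6 = 6.10 / 6 = 1.0167%
Population σ = √[Σ(r − r̄)² / 6] = √[62.1883 / 6] = √10.3647 = 3.2194%
IR = r̄ / tracking error = 1.0167 / 3.2194 = 0.3158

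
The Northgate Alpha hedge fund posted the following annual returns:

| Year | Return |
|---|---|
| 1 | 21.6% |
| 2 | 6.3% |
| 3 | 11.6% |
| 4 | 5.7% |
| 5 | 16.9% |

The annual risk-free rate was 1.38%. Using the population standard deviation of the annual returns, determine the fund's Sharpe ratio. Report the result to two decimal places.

μ = (21.6 + 6.3 + 11.6 + 5.7 + 16.9) / 5 = 62.10 / 5 = 12.4200%
Σ(r − μ)² = 187.6280; population σ = √(187.6280/5) = 6.1258%
Sharpe = (μ − rf) / σ = (12.4200 − 1.38) / 6.1258 = 11.0400 / 6.1258 = 1.8022

1.80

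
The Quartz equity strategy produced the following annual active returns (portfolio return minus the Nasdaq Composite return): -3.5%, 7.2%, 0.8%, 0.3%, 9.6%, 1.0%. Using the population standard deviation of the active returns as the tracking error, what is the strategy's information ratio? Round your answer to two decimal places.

0.58

Mean return μ = 15.40 / 6 = 2.5667%
Population std dev = √[118.4533 / 6] = 4.4432%
IR = μ / tracking error = 2.5667 / 4.4432 = 0.5777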